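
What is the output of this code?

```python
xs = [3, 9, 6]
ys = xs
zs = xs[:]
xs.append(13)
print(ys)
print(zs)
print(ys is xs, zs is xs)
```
[3, 9, 6, 13]
[3, 9, 6]
True False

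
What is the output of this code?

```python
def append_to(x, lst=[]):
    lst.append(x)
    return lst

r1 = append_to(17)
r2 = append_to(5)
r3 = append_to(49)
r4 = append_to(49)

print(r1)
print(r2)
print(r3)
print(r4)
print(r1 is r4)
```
[17, 5, 49, 49]
[17, 5, 49, 49]
[17, 5, 49, 49]
[17, 5, 49, 49]
True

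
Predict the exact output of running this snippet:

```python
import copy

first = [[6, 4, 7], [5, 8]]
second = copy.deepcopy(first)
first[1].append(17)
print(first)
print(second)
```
[[6, 4, 7], [5, 8, 17]]
[[6, 4, 7], [5, 8]]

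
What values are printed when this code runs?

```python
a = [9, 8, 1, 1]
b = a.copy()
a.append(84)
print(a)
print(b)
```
[9, 8, 1, 1, 84]
[9, 8, 1, 1]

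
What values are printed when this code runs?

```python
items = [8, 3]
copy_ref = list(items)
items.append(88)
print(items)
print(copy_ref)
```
[8, 3, 88]
[8, 3]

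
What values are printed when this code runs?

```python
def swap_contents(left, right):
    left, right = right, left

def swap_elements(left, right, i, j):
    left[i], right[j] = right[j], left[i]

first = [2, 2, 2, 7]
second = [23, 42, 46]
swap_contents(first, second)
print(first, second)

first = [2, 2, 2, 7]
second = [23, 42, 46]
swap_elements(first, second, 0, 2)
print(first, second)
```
[2, 2, 2, 7] [23, 42, 46]
[46, 2, 2, 7] [23, 42, 2]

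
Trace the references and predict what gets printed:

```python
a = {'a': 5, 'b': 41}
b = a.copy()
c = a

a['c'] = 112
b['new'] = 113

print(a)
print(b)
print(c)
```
{'a': 5, 'b': 41, 'c': 112}
{'a': 5, 'b': 41, 'new': 113}
{'a': 5, 'b': 41, 'c': 112}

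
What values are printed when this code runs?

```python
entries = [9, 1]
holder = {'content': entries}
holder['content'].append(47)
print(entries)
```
[9, 1, 47]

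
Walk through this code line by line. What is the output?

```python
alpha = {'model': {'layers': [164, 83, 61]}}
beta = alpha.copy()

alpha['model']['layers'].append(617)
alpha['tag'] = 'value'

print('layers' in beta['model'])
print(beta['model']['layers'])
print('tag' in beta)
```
True
[164, 83, 61, 617]
False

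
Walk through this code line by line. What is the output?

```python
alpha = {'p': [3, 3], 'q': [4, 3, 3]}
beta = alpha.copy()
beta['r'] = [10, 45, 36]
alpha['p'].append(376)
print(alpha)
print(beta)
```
{'p': [3, 3, 376], 'q': [4, 3, 3]}
{'p': [3, 3, 376], 'q': [4, 3, 3], 'r': [10, 45, 36]}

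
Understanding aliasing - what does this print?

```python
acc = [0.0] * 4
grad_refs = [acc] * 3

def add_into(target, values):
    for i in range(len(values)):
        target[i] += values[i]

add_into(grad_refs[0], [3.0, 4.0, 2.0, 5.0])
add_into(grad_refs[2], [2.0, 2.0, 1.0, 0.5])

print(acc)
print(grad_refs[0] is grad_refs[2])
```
[5.0, 6.0, 3.0, 5.5]
True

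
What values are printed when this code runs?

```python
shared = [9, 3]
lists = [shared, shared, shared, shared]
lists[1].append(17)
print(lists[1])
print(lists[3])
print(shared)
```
[9, 3, 17]
[9, 3, 17]
[9, 3, 17]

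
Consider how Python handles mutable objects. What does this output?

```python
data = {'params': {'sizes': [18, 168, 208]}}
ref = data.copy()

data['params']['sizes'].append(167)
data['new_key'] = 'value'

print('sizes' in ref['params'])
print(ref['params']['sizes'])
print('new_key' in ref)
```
True
[18, 168, 208, 167]
False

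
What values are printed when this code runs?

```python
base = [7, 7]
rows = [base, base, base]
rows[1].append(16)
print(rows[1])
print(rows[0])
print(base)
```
[7, 7, 16]
[7, 7, 16]
[7, 7, 16]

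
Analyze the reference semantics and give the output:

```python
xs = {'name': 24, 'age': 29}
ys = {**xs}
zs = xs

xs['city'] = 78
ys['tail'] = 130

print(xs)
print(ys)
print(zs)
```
{'name': 24, 'age': 29, 'city': 78}
{'name': 24, 'age': 29, 'tail': 130}
{'name': 24, 'age': 29, 'city': 78}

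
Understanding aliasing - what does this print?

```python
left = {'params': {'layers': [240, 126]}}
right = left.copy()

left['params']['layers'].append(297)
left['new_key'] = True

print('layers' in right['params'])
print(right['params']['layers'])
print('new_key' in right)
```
True
[240, 126, 297]
False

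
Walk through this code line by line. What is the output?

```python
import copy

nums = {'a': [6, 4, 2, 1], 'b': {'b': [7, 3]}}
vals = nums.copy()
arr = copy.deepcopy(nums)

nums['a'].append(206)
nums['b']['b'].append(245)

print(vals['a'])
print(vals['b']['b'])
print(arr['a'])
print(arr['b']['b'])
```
[6, 4, 2, 1, 206]
[7, 3, 245]
[6, 4, 2, 1]
[7, 3]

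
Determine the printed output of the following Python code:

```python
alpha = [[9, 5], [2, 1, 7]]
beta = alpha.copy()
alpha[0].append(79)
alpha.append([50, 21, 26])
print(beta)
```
[[9, 5, 79], [2, 1, 7]]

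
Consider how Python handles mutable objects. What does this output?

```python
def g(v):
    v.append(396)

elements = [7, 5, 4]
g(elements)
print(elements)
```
[7, 5, 4, 396]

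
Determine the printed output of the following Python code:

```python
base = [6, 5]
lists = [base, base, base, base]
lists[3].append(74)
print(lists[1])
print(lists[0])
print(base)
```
[6, 5, 74]
[6, 5, 74]
[6, 5, 74]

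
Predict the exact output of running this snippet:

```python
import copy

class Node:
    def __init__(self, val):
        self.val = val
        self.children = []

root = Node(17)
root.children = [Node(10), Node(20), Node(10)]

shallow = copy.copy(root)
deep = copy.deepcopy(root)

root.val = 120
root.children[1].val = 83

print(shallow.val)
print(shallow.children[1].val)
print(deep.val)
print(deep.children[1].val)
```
17
83
17
20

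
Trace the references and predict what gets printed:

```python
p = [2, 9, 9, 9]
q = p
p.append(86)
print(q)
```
[2, 9, 9, 9, 86]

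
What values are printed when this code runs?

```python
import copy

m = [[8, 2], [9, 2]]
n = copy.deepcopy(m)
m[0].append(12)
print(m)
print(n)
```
[[8, 2, 12], [9, 2]]
[[8, 2], [9, 2]]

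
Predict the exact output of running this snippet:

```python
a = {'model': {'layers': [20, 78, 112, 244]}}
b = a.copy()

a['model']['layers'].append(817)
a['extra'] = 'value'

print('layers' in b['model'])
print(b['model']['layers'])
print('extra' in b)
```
True
[20, 78, 112, 244, 817]
False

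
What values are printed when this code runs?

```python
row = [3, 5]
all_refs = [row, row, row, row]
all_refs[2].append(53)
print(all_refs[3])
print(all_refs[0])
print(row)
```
[3, 5, 53]
[3, 5, 53]
[3, 5, 53]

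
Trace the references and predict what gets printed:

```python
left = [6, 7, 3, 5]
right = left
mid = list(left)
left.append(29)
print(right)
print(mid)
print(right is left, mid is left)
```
[6, 7, 3, 5, 29]
[6, 7, 3, 5]
True False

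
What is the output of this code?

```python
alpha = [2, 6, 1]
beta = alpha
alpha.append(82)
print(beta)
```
[2, 6, 1, 82]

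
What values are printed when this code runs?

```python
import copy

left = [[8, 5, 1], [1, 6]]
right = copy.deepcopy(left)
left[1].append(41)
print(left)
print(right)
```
[[8, 5, 1], [1, 6, 41]]
[[8, 5, 1], [1, 6]]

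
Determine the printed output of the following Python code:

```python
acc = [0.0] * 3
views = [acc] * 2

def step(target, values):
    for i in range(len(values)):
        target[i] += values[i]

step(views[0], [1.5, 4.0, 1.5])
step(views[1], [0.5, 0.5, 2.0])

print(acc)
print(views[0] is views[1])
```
[2.0, 4.5, 3.5]
True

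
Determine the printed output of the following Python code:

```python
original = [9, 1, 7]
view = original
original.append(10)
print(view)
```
[9, 1, 7, 10]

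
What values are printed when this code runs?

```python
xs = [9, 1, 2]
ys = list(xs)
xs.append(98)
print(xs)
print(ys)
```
[9, 1, 2, 98]
[9, 1, 2]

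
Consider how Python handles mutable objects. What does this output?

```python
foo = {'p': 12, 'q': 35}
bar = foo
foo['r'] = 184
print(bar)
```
{'p': 12, 'q': 35, 'r': 184}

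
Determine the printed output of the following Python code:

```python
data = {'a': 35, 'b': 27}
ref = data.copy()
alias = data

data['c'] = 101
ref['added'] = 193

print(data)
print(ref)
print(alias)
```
{'a': 35, 'b': 27, 'c': 101}
{'a': 35, 'b': 27, 'added': 193}
{'a': 35, 'b': 27, 'c': 101}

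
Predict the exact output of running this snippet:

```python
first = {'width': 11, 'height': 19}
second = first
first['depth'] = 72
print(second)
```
{'width': 11, 'height': 19, 'depth': 72}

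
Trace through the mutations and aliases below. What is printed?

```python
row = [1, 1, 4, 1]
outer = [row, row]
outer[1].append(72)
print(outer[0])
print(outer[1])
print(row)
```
[1, 1, 4, 1, 72]
[1, 1, 4, 1, 72]
[1, 1, 4, 1, 72]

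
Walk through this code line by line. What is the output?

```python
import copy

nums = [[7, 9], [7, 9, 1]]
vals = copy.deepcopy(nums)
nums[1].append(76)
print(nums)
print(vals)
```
[[7, 9], [7, 9, 1, 76]]
[[7, 9], [7, 9, 1]]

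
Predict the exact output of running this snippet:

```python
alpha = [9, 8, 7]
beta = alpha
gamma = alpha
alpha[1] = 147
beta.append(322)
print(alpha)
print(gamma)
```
[9, 147, 7, 322]
[9, 147, 7, 322]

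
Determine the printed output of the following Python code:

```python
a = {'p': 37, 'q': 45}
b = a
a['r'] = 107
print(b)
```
{'p': 37, 'q': 45, 'r': 107}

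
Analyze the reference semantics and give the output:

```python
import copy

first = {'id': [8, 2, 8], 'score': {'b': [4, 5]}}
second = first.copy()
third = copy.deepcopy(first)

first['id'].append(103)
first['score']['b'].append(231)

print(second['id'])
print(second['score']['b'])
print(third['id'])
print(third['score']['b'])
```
[8, 2, 8, 103]
[4, 5, 231]
[8, 2, 8]
[4, 5]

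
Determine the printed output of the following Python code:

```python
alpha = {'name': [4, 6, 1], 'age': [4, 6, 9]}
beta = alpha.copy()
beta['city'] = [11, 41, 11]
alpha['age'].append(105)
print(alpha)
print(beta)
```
{'name': [4, 6, 1], 'age': [4, 6, 9, 105]}
{'name': [4, 6, 1], 'age': [4, 6, 9, 105], 'city': [11, 41, 11]}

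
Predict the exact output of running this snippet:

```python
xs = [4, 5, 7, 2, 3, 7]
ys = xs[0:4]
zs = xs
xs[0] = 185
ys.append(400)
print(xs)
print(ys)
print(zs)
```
[185, 5, 7, 2, 3, 7]
[4, 5, 7, 2, 400]
[185, 5, 7, 2, 3, 7]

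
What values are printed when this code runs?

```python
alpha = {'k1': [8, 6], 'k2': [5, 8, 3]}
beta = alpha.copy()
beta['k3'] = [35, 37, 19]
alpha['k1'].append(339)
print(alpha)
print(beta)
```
{'k1': [8, 6, 339], 'k2': [5, 8, 3]}
{'k1': [8, 6, 339], 'k2': [5, 8, 3], 'k3': [35, 37, 19]}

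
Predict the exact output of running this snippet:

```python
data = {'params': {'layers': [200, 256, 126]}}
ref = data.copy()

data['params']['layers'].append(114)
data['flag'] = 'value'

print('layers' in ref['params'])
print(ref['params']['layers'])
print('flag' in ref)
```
True
[200, 256, 126, 114]
False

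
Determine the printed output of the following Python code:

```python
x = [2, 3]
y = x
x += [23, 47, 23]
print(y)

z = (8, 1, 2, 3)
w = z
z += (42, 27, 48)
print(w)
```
[2, 3, 23, 47, 23]
(8, 1, 2, 3)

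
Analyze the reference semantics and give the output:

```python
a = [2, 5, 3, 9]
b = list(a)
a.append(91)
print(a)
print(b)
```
[2, 5, 3, 9, 91]
[2, 5, 3, 9]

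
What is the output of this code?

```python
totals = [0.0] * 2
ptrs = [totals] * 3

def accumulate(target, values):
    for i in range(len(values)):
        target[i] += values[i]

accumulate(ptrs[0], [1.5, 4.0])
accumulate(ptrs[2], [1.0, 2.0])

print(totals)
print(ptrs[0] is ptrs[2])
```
[2.5, 6.0]
True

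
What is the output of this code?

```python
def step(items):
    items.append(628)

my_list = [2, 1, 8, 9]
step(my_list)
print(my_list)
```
[2, 1, 8, 9, 628]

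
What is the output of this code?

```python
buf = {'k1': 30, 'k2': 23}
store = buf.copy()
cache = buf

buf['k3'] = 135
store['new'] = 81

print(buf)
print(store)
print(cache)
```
{'k1': 30, 'k2': 23, 'k3': 135}
{'k1': 30, 'k2': 23, 'new': 81}
{'k1': 30, 'k2': 23, 'k3': 135}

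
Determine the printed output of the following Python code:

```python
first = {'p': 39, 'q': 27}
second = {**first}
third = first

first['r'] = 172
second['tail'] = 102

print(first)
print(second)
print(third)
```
{'p': 39, 'q': 27, 'r': 172}
{'p': 39, 'q': 27, 'tail': 102}
{'p': 39, 'q': 27, 'r': 172}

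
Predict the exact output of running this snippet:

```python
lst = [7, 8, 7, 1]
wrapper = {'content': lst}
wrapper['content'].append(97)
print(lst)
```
[7, 8, 7, 1, 97]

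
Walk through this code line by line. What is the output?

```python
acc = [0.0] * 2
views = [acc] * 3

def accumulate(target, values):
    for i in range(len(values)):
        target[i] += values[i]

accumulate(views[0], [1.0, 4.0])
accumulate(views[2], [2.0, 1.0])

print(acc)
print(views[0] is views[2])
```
[3.0, 5.0]
True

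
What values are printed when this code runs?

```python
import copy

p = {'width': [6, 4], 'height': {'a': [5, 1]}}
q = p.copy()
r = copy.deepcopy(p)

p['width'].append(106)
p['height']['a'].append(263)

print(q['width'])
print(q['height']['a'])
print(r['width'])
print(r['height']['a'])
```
[6, 4, 106]
[5, 1, 263]
[6, 4]
[5, 1]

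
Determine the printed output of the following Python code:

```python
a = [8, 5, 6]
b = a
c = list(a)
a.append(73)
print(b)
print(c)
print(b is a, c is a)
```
[8, 5, 6, 73]
[8, 5, 6]
True False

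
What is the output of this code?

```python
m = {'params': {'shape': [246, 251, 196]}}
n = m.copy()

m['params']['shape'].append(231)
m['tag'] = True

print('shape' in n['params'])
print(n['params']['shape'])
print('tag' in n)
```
True
[246, 251, 196, 231]
False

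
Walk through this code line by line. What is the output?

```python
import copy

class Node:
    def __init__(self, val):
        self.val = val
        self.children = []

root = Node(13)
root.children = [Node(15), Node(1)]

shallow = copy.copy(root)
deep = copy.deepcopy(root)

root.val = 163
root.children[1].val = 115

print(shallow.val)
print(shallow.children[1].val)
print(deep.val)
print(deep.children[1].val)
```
13
115
13
1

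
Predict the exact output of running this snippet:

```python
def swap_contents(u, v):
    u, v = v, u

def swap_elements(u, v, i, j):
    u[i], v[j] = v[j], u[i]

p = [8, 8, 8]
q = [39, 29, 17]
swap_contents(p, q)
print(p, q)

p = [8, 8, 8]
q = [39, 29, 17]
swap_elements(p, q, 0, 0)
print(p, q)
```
[8, 8, 8] [39, 29, 17]
[39, 8, 8] [8, 29, 17]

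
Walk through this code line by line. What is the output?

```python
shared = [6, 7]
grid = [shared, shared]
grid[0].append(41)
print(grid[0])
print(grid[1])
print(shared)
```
[6, 7, 41]
[6, 7, 41]
[6, 7, 41]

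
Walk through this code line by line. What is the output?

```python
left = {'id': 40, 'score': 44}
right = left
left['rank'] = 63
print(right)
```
{'id': 40, 'score': 44, 'rank': 63}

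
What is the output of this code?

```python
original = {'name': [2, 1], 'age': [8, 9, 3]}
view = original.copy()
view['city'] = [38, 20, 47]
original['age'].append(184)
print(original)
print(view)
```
{'name': [2, 1], 'age': [8, 9, 3, 184]}
{'name': [2, 1], 'age': [8, 9, 3, 184], 'city': [38, 20, 47]}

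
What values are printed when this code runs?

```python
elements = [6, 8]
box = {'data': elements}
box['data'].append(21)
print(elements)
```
[6, 8, 21]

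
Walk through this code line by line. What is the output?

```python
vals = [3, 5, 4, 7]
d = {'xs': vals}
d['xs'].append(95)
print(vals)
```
[3, 5, 4, 7, 95]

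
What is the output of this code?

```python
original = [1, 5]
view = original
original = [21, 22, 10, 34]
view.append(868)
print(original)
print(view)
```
[21, 22, 10, 34]
[1, 5, 868]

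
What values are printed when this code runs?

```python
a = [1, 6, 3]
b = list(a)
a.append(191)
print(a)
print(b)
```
[1, 6, 3, 191]
[1, 6, 3]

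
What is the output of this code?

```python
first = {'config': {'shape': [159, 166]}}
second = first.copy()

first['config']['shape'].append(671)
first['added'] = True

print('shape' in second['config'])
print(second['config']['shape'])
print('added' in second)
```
True
[159, 166, 671]
False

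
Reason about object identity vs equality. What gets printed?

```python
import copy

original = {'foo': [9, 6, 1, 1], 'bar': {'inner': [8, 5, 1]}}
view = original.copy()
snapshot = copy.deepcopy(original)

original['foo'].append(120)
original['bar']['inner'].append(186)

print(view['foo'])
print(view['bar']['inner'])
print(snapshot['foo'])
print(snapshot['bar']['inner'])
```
[9, 6, 1, 1, 120]
[8, 5, 1, 186]
[9, 6, 1, 1]
[8, 5, 1]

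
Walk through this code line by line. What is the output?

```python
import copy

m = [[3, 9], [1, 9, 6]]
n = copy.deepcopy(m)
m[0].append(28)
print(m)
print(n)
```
[[3, 9, 28], [1, 9, 6]]
[[3, 9], [1, 9, 6]]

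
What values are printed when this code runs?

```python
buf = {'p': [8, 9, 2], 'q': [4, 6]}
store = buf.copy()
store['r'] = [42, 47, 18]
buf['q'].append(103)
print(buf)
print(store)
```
{'p': [8, 9, 2], 'q': [4, 6, 103]}
{'p': [8, 9, 2], 'q': [4, 6, 103], 'r': [42, 47, 18]}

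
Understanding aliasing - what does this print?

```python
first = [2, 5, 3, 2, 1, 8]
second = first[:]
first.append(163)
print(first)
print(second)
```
[2, 5, 3, 2, 1, 8, 163]
[2, 5, 3, 2, 1, 8]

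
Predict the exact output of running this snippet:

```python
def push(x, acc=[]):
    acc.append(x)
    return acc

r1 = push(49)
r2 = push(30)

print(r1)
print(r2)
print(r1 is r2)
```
[49, 30]
[49, 30]
True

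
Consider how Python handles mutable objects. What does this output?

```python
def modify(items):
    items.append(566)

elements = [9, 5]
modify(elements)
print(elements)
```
[9, 5, 566]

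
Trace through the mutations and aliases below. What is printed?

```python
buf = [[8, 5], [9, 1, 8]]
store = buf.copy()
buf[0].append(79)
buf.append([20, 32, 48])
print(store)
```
[[8, 5, 79], [9, 1, 8]]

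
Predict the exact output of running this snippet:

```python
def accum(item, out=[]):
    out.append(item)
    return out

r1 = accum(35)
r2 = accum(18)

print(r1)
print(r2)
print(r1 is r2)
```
[35, 18]
[35, 18]
True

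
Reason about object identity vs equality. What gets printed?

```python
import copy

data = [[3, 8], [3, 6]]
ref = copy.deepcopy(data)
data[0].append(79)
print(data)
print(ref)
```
[[3, 8, 79], [3, 6]]
[[3, 8], [3, 6]]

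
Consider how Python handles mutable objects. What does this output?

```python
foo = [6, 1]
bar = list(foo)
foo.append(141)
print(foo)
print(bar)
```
[6, 1, 141]
[6, 1]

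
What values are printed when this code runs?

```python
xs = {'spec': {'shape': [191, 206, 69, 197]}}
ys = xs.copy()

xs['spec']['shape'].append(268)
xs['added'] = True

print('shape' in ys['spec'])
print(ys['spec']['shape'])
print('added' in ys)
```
True
[191, 206, 69, 197, 268]
False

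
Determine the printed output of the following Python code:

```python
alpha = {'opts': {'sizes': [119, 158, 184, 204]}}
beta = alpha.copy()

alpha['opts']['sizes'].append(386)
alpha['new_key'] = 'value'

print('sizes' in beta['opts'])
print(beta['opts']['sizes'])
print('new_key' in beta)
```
True
[119, 158, 184, 204, 386]
False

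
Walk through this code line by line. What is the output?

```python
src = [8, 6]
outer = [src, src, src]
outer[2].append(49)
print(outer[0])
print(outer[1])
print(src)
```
[8, 6, 49]
[8, 6, 49]
[8, 6, 49]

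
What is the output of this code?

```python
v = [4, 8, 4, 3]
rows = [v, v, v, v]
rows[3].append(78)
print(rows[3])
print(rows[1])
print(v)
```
[4, 8, 4, 3, 78]
[4, 8, 4, 3, 78]
[4, 8, 4, 3, 78]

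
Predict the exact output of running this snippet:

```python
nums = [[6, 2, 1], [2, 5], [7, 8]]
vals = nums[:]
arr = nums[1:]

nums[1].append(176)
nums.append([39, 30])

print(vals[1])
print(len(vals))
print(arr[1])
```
[2, 5, 176]
3
[7, 8]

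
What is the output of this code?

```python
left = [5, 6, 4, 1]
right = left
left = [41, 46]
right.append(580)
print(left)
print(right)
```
[41, 46]
[5, 6, 4, 1, 580]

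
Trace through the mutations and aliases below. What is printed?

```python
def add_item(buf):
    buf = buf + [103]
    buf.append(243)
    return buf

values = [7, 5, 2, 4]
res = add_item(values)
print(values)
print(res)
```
[7, 5, 2, 4]
[7, 5, 2, 4, 103, 243]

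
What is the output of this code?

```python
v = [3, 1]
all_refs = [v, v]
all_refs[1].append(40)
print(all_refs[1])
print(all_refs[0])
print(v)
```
[3, 1, 40]
[3, 1, 40]
[3, 1, 40]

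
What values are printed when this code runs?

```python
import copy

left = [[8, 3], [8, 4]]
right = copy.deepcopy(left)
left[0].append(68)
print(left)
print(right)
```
[[8, 3, 68], [8, 4]]
[[8, 3], [8, 4]]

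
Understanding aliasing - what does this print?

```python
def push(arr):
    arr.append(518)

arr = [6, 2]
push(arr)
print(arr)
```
[6, 2, 518]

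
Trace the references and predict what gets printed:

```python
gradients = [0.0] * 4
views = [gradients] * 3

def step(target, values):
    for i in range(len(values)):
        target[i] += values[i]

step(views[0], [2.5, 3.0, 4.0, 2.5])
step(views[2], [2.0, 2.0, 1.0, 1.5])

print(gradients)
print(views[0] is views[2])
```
[4.5, 5.0, 5.0, 4.0]
True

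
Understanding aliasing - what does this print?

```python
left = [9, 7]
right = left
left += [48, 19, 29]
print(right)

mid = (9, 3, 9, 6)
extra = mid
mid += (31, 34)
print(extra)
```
[9, 7, 48, 19, 29]
(9, 3, 9, 6)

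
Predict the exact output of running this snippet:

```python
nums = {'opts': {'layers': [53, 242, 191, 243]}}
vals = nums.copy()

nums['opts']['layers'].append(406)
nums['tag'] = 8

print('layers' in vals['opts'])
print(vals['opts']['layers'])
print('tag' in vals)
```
True
[53, 242, 191, 243, 406]
False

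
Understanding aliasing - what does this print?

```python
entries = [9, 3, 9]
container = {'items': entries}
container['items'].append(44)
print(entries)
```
[9, 3, 9, 44]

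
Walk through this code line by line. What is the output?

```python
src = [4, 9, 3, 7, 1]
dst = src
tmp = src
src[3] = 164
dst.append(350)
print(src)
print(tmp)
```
[4, 9, 3, 164, 1, 350]
[4, 9, 3, 164, 1, 350]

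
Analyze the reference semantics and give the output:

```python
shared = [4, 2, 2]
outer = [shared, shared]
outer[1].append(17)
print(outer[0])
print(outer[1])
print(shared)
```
[4, 2, 2, 17]
[4, 2, 2, 17]
[4, 2, 2, 17]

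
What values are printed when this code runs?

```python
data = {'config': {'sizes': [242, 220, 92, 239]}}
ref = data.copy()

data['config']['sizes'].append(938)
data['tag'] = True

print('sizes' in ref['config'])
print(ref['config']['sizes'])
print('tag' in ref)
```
True
[242, 220, 92, 239, 938]
False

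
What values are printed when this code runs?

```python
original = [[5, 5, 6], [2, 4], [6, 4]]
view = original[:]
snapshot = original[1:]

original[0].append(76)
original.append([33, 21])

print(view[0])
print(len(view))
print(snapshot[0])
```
[5, 5, 6, 76]
3
[2, 4]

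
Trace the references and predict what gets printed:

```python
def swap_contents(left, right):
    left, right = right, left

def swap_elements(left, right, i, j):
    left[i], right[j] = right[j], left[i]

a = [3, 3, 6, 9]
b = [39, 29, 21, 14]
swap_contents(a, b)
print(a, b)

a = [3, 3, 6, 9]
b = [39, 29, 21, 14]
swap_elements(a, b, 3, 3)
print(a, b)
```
[3, 3, 6, 9] [39, 29, 21, 14]
[3, 3, 6, 14] [39, 29, 21, 9]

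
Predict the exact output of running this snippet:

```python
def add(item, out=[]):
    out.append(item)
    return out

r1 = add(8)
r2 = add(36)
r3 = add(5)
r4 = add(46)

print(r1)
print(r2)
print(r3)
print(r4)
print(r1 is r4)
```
[8, 36, 5, 46]
[8, 36, 5, 46]
[8, 36, 5, 46]
[8, 36, 5, 46]
True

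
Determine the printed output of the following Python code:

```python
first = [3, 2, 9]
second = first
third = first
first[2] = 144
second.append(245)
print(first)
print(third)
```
[3, 2, 144, 245]
[3, 2, 144, 245]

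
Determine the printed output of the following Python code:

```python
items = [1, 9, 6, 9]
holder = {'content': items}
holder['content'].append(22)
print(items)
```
[1, 9, 6, 9, 22]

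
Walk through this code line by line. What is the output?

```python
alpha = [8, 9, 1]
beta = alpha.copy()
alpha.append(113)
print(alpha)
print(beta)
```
[8, 9, 1, 113]
[8, 9, 1]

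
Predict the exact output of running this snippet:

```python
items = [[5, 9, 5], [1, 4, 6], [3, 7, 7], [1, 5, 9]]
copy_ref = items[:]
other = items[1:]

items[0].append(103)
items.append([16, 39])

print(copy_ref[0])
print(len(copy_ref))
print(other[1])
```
[5, 9, 5, 103]
4
[3, 7, 7]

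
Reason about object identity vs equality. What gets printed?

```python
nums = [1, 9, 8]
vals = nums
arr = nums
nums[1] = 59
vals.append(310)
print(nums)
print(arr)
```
[1, 59, 8, 310]
[1, 59, 8, 310]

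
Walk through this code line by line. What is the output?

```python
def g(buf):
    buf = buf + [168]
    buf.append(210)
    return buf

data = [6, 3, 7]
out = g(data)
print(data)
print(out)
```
[6, 3, 7]
[6, 3, 7, 168, 210]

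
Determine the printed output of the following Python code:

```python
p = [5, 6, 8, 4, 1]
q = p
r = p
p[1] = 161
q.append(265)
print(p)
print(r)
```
[5, 161, 8, 4, 1, 265]
[5, 161, 8, 4, 1, 265]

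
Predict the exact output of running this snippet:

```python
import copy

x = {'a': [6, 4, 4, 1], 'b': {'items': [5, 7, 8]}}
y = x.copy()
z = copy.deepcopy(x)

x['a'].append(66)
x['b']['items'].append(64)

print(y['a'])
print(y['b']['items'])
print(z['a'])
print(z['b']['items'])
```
[6, 4, 4, 1, 66]
[5, 7, 8, 64]
[6, 4, 4, 1]
[5, 7, 8]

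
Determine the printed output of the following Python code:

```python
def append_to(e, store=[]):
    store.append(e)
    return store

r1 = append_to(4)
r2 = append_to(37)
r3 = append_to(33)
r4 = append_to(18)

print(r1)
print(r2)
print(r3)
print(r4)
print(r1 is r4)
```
[4, 37, 33, 18]
[4, 37, 33, 18]
[4, 37, 33, 18]
[4, 37, 33, 18]
True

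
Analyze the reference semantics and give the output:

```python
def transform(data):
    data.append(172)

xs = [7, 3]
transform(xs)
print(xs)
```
[7, 3, 172]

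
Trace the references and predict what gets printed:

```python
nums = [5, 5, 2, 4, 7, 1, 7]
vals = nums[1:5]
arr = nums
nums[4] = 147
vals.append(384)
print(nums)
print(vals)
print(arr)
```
[5, 5, 2, 4, 147, 1, 7]
[5, 2, 4, 7, 384]
[5, 5, 2, 4, 147, 1, 7]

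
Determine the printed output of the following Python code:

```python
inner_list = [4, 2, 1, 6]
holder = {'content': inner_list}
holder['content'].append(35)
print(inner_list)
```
[4, 2, 1, 6, 35]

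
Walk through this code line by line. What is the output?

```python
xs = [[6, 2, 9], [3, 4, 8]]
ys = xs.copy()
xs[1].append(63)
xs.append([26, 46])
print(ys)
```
[[6, 2, 9], [3, 4, 8, 63]]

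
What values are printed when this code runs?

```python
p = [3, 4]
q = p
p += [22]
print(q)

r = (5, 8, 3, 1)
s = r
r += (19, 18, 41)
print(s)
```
[3, 4, 22]
(5, 8, 3, 1)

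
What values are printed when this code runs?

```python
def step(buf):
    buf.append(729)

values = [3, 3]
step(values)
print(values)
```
[3, 3, 729]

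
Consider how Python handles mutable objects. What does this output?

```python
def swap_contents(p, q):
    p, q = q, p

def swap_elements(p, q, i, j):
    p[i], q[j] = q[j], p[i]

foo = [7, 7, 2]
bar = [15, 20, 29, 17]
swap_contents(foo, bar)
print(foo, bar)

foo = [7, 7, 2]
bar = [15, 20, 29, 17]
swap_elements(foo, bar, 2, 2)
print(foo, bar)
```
[7, 7, 2] [15, 20, 29, 17]
[7, 7, 29] [15, 20, 2, 17]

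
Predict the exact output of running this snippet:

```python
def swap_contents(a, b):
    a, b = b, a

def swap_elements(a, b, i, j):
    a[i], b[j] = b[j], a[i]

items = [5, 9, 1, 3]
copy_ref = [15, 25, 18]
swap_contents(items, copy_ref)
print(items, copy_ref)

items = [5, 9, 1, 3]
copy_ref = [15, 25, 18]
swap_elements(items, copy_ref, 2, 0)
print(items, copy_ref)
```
[5, 9, 1, 3] [15, 25, 18]
[5, 9, 15, 3] [1, 25, 18]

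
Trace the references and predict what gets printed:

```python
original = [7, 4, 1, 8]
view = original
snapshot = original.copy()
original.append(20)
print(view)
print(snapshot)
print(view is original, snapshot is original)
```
[7, 4, 1, 8, 20]
[7, 4, 1, 8]
True False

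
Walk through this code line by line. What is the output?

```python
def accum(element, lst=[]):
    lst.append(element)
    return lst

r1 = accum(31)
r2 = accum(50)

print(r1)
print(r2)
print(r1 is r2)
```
[31, 50]
[31, 50]
True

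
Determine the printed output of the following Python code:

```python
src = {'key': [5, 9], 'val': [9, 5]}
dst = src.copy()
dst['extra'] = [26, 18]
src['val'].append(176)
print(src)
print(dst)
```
{'key': [5, 9], 'val': [9, 5, 176]}
{'key': [5, 9], 'val': [9, 5, 176], 'extra': [26, 18]}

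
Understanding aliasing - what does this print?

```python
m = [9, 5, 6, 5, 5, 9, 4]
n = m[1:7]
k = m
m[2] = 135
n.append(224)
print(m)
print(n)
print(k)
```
[9, 5, 135, 5, 5, 9, 4]
[5, 6, 5, 5, 9, 4, 224]
[9, 5, 135, 5, 5, 9, 4]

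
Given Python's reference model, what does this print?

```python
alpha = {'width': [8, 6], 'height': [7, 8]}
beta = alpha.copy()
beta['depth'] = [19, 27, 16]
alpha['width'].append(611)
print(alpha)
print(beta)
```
{'width': [8, 6, 611], 'height': [7, 8]}
{'width': [8, 6, 611], 'height': [7, 8], 'depth': [19, 27, 16]}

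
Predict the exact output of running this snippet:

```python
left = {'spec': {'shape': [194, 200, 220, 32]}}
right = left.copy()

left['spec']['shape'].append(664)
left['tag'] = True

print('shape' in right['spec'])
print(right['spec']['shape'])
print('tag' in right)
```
True
[194, 200, 220, 32, 664]
False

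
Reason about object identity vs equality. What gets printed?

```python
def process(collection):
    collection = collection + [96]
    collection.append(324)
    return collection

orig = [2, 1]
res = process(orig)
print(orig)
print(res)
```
[2, 1]
[2, 1, 96, 324]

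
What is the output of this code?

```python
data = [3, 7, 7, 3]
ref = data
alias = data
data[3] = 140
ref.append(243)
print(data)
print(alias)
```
[3, 7, 7, 140, 243]
[3, 7, 7, 140, 243]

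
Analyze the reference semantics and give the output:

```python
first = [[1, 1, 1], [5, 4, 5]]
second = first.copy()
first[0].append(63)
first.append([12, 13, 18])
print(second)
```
[[1, 1, 1, 63], [5, 4, 5]]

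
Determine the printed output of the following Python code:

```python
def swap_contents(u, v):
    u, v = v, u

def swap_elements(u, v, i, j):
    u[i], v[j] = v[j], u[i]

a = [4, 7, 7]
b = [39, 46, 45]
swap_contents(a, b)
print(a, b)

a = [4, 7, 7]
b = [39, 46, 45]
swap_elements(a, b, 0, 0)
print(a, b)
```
[4, 7, 7] [39, 46, 45]
[39, 7, 7] [4, 46, 45]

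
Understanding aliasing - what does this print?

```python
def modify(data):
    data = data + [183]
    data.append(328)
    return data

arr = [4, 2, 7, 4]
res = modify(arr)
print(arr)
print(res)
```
[4, 2, 7, 4]
[4, 2, 7, 4, 183, 328]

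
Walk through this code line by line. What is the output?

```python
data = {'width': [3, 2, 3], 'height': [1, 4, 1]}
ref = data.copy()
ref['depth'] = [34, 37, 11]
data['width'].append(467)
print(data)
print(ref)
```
{'width': [3, 2, 3, 467], 'height': [1, 4, 1]}
{'width': [3, 2, 3, 467], 'height': [1, 4, 1], 'depth': [34, 37, 11]}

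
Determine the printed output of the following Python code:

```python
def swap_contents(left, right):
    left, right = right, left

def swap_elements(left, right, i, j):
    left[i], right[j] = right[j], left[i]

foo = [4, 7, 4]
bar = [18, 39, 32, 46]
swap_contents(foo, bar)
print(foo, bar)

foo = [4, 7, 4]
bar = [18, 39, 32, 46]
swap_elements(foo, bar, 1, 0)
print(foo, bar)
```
[4, 7, 4] [18, 39, 32, 46]
[4, 18, 4] [7, 39, 32, 46]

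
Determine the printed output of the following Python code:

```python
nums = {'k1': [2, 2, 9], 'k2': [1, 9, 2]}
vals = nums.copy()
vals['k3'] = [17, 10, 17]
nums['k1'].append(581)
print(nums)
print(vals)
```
{'k1': [2, 2, 9, 581], 'k2': [1, 9, 2]}
{'k1': [2, 2, 9, 581], 'k2': [1, 9, 2], 'k3': [17, 10, 17]}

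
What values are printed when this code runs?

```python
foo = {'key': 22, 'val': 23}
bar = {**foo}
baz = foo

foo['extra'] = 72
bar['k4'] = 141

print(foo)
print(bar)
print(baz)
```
{'key': 22, 'val': 23, 'extra': 72}
{'key': 22, 'val': 23, 'k4': 141}
{'key': 22, 'val': 23, 'extra': 72}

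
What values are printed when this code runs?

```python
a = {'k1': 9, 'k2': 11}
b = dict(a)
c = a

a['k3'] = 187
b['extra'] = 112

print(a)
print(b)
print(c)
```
{'k1': 9, 'k2': 11, 'k3': 187}
{'k1': 9, 'k2': 11, 'extra': 112}
{'k1': 9, 'k2': 11, 'k3': 187}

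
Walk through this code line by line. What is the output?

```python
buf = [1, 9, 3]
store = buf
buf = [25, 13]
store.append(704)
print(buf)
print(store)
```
[25, 13]
[1, 9, 3, 704]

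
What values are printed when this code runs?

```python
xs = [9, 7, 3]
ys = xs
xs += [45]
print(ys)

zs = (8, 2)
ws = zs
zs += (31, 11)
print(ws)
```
[9, 7, 3, 45]
(8, 2)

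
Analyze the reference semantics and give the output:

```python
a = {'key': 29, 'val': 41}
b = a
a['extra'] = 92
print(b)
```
{'key': 29, 'val': 41, 'extra': 92}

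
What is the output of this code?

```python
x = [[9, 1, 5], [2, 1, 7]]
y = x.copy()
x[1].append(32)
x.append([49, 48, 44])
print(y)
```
[[9, 1, 5], [2, 1, 7, 32]]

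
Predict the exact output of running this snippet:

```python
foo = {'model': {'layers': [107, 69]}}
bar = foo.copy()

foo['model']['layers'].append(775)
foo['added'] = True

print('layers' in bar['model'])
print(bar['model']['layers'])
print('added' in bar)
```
True
[107, 69, 775]
False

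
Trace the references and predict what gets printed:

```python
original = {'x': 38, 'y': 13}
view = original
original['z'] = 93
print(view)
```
{'x': 38, 'y': 13, 'z': 93}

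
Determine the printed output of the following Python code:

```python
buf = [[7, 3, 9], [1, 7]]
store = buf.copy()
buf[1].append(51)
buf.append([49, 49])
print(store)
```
[[7, 3, 9], [1, 7, 51]]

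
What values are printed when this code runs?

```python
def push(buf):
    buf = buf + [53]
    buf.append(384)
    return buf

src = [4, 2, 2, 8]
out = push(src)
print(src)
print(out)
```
[4, 2, 2, 8]
[4, 2, 2, 8, 53, 384]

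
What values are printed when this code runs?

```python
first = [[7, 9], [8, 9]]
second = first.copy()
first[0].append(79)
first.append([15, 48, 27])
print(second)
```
[[7, 9, 79], [8, 9]]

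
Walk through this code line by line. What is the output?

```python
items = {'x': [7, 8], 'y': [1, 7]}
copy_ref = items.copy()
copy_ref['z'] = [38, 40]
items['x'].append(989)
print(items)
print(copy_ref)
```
{'x': [7, 8, 989], 'y': [1, 7]}
{'x': [7, 8, 989], 'y': [1, 7], 'z': [38, 40]}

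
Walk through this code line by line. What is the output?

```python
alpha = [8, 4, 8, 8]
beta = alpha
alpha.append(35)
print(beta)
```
[8, 4, 8, 8, 35]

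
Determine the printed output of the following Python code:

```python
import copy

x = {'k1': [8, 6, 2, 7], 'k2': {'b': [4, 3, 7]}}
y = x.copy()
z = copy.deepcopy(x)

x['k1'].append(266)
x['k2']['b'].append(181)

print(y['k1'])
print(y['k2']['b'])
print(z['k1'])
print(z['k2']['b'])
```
[8, 6, 2, 7, 266]
[4, 3, 7, 181]
[8, 6, 2, 7]
[4, 3, 7]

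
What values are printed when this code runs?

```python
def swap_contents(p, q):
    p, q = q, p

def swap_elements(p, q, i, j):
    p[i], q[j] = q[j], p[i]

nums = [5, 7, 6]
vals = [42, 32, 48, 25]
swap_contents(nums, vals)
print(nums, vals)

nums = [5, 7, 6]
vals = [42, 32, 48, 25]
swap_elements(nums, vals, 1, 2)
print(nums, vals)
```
[5, 7, 6] [42, 32, 48, 25]
[5, 48, 6] [42, 32, 7, 25]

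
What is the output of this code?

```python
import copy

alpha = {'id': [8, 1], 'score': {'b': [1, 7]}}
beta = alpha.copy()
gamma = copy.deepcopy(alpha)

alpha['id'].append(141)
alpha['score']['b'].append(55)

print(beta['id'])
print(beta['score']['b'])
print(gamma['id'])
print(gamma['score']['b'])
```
[8, 1, 141]
[1, 7, 55]
[8, 1]
[1, 7]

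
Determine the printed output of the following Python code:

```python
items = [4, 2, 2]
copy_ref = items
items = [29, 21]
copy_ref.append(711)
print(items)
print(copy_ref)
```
[29, 21]
[4, 2, 2, 711]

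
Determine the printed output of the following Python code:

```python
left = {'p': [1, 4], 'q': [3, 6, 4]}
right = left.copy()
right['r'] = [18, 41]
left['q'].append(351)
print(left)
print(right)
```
{'p': [1, 4], 'q': [3, 6, 4, 351]}
{'p': [1, 4], 'q': [3, 6, 4, 351], 'r': [18, 41]}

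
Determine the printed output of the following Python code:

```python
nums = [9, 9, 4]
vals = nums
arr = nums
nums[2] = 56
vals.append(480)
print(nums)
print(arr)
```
[9, 9, 56, 480]
[9, 9, 56, 480]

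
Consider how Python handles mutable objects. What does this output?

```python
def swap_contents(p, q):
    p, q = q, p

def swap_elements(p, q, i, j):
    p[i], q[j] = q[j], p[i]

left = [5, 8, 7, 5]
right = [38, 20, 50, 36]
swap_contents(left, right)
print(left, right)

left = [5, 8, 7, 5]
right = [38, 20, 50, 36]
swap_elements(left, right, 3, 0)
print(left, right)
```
[5, 8, 7, 5] [38, 20, 50, 36]
[5, 8, 7, 38] [5, 20, 50, 36]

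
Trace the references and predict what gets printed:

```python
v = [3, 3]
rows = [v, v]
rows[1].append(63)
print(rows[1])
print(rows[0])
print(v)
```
[3, 3, 63]
[3, 3, 63]
[3, 3, 63]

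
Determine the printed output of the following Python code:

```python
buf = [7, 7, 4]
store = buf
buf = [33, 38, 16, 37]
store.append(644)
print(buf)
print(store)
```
[33, 38, 16, 37]
[7, 7, 4, 644]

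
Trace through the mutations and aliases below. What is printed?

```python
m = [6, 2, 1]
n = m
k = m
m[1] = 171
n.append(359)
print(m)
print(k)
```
[6, 171, 1, 359]
[6, 171, 1, 359]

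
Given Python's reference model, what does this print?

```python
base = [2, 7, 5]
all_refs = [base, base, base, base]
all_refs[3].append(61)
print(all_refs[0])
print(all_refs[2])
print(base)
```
[2, 7, 5, 61]
[2, 7, 5, 61]
[2, 7, 5, 61]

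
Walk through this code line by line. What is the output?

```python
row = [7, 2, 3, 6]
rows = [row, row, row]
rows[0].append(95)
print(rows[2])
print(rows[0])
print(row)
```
[7, 2, 3, 6, 95]
[7, 2, 3, 6, 95]
[7, 2, 3, 6, 95]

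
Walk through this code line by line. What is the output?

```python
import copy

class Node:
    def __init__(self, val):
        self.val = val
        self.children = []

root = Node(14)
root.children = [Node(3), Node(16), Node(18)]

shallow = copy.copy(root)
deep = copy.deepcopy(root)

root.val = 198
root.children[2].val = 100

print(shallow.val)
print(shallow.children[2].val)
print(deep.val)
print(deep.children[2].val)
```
14
100
14
18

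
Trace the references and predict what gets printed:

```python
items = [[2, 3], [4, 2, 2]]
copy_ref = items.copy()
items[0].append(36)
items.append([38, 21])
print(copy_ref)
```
[[2, 3, 36], [4, 2, 2]]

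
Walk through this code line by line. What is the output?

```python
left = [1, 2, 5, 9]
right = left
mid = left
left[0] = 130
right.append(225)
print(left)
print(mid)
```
[130, 2, 5, 9, 225]
[130, 2, 5, 9, 225]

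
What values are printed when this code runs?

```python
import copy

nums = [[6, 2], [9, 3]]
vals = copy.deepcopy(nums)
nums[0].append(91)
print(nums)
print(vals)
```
[[6, 2, 91], [9, 3]]
[[6, 2], [9, 3]]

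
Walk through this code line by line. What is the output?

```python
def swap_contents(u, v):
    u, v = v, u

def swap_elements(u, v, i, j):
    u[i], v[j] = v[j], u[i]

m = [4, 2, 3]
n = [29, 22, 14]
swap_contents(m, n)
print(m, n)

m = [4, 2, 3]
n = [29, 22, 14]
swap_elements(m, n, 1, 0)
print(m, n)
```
[4, 2, 3] [29, 22, 14]
[4, 29, 3] [2, 22, 14]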